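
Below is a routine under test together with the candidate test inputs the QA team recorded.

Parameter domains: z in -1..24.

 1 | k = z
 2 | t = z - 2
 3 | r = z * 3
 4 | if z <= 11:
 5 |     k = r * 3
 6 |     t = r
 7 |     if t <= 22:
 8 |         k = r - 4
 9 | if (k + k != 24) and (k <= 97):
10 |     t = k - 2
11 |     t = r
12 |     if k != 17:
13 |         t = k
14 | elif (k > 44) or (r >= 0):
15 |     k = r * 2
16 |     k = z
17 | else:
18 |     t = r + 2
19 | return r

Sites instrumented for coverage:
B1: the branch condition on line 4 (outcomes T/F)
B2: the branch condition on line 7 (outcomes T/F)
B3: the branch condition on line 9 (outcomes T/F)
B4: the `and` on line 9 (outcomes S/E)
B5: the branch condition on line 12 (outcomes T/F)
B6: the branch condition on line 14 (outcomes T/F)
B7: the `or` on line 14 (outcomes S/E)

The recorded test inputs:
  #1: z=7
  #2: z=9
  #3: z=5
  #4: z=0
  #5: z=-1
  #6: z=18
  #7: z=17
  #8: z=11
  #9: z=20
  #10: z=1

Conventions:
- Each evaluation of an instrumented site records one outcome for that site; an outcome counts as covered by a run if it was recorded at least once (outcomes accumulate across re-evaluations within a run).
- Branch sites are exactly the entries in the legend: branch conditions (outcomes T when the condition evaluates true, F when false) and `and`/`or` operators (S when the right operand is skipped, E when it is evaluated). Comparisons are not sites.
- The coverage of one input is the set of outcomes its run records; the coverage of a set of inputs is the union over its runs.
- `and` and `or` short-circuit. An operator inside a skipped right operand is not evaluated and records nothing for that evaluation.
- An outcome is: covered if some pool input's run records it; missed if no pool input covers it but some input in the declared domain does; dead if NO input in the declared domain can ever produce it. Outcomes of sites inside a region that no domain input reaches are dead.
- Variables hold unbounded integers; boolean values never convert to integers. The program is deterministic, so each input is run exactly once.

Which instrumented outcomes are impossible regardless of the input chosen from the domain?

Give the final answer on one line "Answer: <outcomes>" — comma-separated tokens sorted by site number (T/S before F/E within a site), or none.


running all 26 domain inputs and tallying outcomes:
  B6=F: never recorded by any domain input -> dead
  reachable outcomes have witnesses, e.g. B1=T (e.g. z=-1), B1=F (e.g. z=12), B2=T (e.g. z=-1), B2=F (e.g. z=8)
Answer: B6=F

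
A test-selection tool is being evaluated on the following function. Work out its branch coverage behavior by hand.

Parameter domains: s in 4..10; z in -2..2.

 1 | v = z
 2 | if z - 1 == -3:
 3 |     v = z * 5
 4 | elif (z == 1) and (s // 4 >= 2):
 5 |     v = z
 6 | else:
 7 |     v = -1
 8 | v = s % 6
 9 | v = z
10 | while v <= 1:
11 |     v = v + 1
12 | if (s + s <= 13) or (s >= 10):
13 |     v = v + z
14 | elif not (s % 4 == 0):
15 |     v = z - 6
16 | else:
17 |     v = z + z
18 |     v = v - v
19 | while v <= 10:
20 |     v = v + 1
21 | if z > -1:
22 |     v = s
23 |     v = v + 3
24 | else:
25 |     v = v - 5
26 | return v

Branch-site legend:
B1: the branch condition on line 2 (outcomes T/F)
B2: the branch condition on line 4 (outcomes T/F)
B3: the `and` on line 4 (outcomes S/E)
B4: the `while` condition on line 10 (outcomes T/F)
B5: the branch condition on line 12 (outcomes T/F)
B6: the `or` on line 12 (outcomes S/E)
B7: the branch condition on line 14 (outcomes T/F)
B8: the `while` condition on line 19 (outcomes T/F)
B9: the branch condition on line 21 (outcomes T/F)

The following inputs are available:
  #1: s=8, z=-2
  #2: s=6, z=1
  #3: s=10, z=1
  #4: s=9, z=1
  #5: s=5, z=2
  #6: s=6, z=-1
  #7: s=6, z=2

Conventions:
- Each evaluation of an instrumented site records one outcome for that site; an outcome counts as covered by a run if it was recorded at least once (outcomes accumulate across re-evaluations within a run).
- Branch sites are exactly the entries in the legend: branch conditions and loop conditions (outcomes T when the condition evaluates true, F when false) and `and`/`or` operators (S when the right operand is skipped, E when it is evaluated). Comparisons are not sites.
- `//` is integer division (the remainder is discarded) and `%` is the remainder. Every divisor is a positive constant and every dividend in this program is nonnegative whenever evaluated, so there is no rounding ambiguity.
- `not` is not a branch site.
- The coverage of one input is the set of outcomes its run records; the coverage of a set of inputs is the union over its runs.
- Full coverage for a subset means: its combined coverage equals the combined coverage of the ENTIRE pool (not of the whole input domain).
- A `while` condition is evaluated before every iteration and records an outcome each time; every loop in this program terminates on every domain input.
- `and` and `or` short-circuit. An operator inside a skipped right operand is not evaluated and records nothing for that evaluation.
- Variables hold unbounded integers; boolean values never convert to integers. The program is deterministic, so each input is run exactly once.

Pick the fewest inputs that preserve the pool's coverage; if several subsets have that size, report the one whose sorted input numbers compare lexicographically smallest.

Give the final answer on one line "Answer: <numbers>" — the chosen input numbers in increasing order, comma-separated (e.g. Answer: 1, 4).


#1 (s=8, z=-2) -> B1->T, B4->T, B4->T, B4->T, B4->T, B4->F, B6->E, B5->F, B7->F, B8->T, B8->T, B8->T, B8->T, B8->T, ...; covered: B1=T, B4=T, B4=F, B5=F, B6=E, B7=F, B8=T, B8=F, B9=F
#2 (s=6, z=1) -> B1->F, B3->E, B2->F, B4->T, B4->F, B6->S, B5->T, B8->T, B8->T, B8->T, B8->T, B8->T, B8->T, B8->T, ...; covered: B1=F, B2=F, B3=E, B4=T, B4=F, B5=T, B6=S, B8=T, B8=F, B9=T
#3 (s=10, z=1) -> B1->F, B3->E, B2->T, B4->T, B4->F, B6->E, B5->T, B8->T, B8->T, B8->T, B8->T, B8->T, B8->T, B8->T, ...; covered: B1=F, B2=T, B3=E, B4=T, B4=F, B5=T, B6=E, B8=T, B8=F, B9=T
#4 (s=9, z=1) -> B1->F, B3->E, B2->T, B4->T, B4->F, B6->E, B5->F, B7->T, B8->T, B8->T, B8->T, B8->T, B8->T, B8->T, ...; covered: B1=F, B2=T, B3=E, B4=T, B4=F, B5=F, B6=E, B7=T, B8=T, B8=F, B9=T
#5 (s=5, z=2) -> B1->F, B3->S, B2->F, B4->F, B6->S, B5->T, B8->T, B8->T, B8->T, B8->T, B8->T, B8->T, B8->T, B8->F, ...; covered: B1=F, B2=F, B3=S, B4=F, B5=T, B6=S, B8=T, B8=F, B9=T
#6 (s=6, z=-1) -> B1->F, B3->S, B2->F, B4->T, B4->T, B4->T, B4->F, B6->S, B5->T, B8->T, B8->T, B8->T, B8->T, B8->T, ...; covered: B1=F, B2=F, B3=S, B4=T, B4=F, B5=T, B6=S, B8=T, B8=F, B9=F
#7 (s=6, z=2) -> B1->F, B3->S, B2->F, B4->F, B6->S, B5->T, B8->T, B8->T, B8->T, B8->T, B8->T, B8->T, B8->T, B8->F, ...; covered: B1=F, B2=F, B3=S, B4=F, B5=T, B6=S, B8=T, B8=F, B9=T
the full pool covers 18 outcomes: B1=T, B1=F, B2=T, B2=F, B3=S, B3=E, B4=T, B4=F, B5=T, B5=F, B6=S, B6=E, B7=T, B7=F, B8=T, B8=F, B9=T, B9=F
no size-1 subset reaches all 18 outcomes (best union: 11/18)
no size-2 subset reaches all 18 outcomes (best union: 16/18)
at size 3, {1, 4, 5} reaches all 18 outcomes; every lexicographically earlier size-3 subset fails
Answer: 1, 4, 5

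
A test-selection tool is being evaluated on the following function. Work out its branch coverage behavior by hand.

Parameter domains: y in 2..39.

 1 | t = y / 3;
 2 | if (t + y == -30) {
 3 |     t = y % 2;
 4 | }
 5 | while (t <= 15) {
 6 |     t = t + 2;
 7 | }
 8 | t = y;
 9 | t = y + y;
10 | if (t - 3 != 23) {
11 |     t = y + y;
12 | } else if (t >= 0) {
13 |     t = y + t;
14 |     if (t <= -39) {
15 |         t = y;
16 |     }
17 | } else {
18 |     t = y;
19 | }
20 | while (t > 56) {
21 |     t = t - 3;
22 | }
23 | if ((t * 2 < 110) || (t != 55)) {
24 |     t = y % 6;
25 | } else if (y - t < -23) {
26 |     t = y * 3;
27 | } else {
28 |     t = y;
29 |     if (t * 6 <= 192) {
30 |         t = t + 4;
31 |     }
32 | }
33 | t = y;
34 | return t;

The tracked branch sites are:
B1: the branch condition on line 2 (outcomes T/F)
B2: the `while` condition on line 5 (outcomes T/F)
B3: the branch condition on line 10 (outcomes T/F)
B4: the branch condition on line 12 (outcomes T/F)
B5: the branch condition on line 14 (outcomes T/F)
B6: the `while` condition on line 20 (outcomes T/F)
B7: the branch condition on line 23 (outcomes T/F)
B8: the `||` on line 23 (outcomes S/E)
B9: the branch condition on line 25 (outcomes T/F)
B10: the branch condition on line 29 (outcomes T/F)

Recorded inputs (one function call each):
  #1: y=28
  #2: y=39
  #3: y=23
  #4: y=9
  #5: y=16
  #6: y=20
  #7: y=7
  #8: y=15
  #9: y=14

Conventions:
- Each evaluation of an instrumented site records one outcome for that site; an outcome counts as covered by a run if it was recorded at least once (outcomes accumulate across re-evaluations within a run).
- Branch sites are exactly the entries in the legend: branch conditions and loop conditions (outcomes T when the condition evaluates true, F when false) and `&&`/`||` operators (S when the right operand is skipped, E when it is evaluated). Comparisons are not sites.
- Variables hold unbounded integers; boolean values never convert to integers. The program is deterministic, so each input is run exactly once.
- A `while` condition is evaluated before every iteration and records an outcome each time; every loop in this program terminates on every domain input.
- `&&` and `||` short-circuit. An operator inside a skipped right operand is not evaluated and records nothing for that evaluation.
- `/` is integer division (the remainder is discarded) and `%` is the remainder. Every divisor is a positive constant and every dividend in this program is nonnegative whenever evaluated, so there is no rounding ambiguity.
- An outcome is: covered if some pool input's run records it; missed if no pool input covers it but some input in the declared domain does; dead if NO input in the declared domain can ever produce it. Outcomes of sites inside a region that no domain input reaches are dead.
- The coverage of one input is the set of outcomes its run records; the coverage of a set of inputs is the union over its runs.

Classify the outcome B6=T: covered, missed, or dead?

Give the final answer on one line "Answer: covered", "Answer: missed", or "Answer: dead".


B6=T is recorded by pool input(s) 2 -> covered
Answer: covered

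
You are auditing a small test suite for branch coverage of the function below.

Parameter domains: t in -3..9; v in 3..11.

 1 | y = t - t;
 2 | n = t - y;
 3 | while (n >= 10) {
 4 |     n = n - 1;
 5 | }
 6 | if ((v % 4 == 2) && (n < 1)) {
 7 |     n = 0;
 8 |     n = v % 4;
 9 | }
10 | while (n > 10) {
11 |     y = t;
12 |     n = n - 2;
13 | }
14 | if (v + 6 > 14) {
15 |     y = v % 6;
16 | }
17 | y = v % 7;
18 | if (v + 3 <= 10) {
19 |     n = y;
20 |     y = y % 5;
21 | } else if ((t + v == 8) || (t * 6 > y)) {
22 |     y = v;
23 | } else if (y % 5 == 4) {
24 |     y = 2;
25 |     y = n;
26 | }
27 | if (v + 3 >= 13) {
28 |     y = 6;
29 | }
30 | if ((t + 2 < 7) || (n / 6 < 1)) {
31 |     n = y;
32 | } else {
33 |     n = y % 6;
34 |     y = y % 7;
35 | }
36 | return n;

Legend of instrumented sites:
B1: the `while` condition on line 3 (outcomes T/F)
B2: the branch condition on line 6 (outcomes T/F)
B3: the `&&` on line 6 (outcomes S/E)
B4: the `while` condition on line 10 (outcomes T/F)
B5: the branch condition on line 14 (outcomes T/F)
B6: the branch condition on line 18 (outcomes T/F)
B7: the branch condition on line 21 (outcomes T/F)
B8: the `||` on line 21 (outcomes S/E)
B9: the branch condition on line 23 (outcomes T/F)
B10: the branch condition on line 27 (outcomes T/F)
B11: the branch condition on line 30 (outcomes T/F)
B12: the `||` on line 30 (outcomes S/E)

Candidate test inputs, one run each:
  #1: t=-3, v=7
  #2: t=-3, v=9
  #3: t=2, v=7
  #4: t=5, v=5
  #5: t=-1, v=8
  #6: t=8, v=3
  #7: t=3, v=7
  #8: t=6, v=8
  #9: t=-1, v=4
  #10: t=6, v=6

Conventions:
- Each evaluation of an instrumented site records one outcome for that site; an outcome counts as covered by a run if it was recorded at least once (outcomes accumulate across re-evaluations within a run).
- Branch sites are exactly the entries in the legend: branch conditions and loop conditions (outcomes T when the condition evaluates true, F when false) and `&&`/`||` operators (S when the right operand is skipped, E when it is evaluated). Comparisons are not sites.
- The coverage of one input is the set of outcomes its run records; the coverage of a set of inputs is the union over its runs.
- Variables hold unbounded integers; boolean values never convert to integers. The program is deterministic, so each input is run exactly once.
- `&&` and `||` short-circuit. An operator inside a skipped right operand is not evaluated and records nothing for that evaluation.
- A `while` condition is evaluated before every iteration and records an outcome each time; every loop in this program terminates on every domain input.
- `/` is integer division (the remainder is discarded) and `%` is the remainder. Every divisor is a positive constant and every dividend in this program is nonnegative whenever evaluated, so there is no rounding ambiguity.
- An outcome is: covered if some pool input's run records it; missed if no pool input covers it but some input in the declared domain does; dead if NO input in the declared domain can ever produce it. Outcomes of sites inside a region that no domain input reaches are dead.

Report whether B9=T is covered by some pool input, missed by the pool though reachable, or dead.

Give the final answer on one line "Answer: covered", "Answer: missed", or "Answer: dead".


no pool input records B9=T
but domain input (t=-2, v=11) does record it -> reachable, so missed
Answer: missed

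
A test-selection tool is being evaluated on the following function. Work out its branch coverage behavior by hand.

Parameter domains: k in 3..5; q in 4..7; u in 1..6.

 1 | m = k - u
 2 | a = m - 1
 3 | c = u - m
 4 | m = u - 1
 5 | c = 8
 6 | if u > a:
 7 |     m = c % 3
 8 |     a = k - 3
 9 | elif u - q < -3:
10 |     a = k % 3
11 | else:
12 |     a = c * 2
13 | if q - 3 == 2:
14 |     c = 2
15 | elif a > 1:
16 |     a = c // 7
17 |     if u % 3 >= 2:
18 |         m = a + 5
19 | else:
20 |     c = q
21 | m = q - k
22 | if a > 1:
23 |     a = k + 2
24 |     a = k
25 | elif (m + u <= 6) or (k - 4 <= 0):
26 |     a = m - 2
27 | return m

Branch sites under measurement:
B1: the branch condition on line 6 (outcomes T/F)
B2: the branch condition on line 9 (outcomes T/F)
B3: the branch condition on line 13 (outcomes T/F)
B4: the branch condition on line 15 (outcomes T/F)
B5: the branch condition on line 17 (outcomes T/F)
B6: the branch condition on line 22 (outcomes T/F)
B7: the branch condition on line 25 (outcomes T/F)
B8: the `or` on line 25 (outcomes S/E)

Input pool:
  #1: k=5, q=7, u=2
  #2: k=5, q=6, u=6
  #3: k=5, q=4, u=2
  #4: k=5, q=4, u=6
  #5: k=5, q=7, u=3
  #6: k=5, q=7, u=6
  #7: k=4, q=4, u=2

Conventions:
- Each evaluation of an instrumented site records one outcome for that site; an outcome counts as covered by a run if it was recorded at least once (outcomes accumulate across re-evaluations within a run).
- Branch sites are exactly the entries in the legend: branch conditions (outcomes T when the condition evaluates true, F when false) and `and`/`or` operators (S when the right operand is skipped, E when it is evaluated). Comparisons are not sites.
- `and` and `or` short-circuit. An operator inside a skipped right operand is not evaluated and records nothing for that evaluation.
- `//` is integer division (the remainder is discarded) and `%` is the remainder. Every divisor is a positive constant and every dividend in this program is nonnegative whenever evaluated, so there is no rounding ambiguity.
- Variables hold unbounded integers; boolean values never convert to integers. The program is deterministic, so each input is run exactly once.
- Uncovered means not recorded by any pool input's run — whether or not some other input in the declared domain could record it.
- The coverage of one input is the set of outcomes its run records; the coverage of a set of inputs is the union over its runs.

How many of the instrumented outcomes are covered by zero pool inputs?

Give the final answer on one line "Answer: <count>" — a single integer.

#1 (k=5, q=7, u=2) -> B1->F, B2->T, B3->F, B4->T, B5->T, B6->F, B8->S, B7->T; covered: B1=F, B2=T, B3=F, B4=T, B5=T, B6=F, B7=T, B8=S
#2 (k=5, q=6, u=6) -> B1->T, B3->F, B4->T, B5->F, B6->F, B8->E, B7->F; covered: B1=T, B3=F, B4=T, B5=F, B6=F, B7=F, B8=E
#3 (k=5, q=4, u=2) -> B1->F, B2->F, B3->F, B4->T, B5->T, B6->F, B8->S, B7->T; covered: B1=F, B2=F, B3=F, B4=T, B5=T, B6=F, B7=T, B8=S
#4 (k=5, q=4, u=6) -> B1->T, B3->F, B4->T, B5->F, B6->F, B8->S, B7->T; covered: B1=T, B3=F, B4=T, B5=F, B6=F, B7=T, B8=S
#5 (k=5, q=7, u=3) -> B1->T, B3->F, B4->T, B5->F, B6->F, B8->S, B7->T; covered: B1=T, B3=F, B4=T, B5=F, B6=F, B7=T, B8=S
#6 (k=5, q=7, u=6) -> B1->T, B3->F, B4->T, B5->F, B6->F, B8->E, B7->F; covered: B1=T, B3=F, B4=T, B5=F, B6=F, B7=F, B8=E
#7 (k=4, q=4, u=2) -> B1->T, B3->F, B4->F, B6->F, B8->S, B7->T; covered: B1=T, B3=F, B4=F, B6=F, B7=T, B8=S
union over the pool: B1=T, B1=F, B2=T, B2=F, B3=F, B4=T, B4=F, B5=T, B5=F, B6=F, B7=T, B7=F, B8=S, B8=E
uncovered (2 of 16): B3=T, B6=T

Answer: 2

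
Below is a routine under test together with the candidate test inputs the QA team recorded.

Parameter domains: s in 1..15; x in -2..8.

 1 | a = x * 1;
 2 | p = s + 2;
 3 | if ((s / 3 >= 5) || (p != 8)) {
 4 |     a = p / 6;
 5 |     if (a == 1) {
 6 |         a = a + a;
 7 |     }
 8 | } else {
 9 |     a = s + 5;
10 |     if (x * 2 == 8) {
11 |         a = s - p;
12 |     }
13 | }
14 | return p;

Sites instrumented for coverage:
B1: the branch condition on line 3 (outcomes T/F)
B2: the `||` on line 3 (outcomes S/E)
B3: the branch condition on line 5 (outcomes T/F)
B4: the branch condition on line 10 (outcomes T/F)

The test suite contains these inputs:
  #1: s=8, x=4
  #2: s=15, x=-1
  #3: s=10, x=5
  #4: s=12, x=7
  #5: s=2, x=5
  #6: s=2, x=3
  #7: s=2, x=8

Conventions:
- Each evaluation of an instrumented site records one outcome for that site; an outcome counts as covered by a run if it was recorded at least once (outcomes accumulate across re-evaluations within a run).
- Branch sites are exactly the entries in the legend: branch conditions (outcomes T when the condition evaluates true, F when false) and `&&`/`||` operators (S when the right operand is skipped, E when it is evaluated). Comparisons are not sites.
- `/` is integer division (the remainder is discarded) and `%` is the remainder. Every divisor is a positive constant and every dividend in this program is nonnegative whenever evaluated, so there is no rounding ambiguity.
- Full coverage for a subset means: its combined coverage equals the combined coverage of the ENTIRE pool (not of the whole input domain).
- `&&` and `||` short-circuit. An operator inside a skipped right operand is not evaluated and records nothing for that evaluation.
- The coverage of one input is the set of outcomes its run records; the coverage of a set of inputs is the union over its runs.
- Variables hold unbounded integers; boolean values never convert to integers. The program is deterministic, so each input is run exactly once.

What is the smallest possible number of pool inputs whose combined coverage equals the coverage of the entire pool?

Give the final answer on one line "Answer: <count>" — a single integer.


input #1 (s=8, x=4): events B2->E, B1->T, B3->T; covers B1=T, B2=E, B3=T
input #2 (s=15, x=-1): events B2->S, B1->T, B3->F; covers B1=T, B2=S, B3=F
input #3 (s=10, x=5): events B2->E, B1->T, B3->F; covers B1=T, B2=E, B3=F
input #4 (s=12, x=7): events B2->E, B1->T, B3->F; covers B1=T, B2=E, B3=F
input #5 (s=2, x=5): events B2->E, B1->T, B3->F; covers B1=T, B2=E, B3=F
input #6 (s=2, x=3): events B2->E, B1->T, B3->F; covers B1=T, B2=E, B3=F
input #7 (s=2, x=8): events B2->E, B1->T, B3->F; covers B1=T, B2=E, B3=F
together the pool reaches 5 outcomes: B1=T, B2=S, B2=E, B3=T, B3=F
size 1 is not enough: best union over all size-1 subsets is 3/5
at size 2, {1, 2} reaches all 5 outcomes; every lexicographically earlier size-2 subset fails
Answer: 2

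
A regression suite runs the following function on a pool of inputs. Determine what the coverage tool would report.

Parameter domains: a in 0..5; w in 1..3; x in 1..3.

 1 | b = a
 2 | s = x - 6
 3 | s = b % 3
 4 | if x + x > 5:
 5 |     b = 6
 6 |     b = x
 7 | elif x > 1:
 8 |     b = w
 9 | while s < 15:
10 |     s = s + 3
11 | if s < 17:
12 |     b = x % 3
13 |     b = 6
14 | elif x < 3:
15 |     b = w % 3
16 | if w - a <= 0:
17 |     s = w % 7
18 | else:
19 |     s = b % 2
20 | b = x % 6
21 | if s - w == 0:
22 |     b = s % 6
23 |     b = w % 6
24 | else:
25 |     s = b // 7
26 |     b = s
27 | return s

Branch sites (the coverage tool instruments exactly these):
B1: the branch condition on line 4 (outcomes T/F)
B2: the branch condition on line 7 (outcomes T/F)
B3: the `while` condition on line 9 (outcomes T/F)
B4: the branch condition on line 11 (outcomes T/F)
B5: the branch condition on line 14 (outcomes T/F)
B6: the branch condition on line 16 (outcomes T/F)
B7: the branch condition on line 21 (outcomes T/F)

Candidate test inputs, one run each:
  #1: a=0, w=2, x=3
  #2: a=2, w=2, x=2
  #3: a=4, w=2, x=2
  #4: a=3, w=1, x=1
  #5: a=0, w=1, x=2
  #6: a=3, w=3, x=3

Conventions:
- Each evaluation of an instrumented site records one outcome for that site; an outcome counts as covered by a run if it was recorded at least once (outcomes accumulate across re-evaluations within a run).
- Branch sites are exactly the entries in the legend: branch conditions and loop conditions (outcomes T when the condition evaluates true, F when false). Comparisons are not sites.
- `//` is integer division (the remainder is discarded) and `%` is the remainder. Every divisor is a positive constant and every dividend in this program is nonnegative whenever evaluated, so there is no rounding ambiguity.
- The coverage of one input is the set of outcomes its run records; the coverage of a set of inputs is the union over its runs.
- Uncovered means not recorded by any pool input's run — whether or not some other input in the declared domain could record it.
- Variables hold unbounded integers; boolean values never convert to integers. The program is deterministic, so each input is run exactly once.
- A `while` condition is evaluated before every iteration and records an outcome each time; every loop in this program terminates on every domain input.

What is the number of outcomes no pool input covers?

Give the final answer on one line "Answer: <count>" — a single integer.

input #1, a=0, w=2, x=3: events B1->T, B3->T, B3->T, B3->T, B3->T, B3->T, B3->F, B4->T, B6->F, B7->F; outcomes B1=T, B3=T, B3=F, B4=T, B6=F, B7=F
input #2, a=2, w=2, x=2: events B1->F, B2->T, B3->T, B3->T, B3->T, B3->T, B3->T, B3->F, B4->F, B5->T, B6->T, B7->T; outcomes B1=F, B2=T, B3=T, B3=F, B4=F, B5=T, B6=T, B7=T
input #3, a=4, w=2, x=2: events B1->F, B2->T, B3->T, B3->T, B3->T, B3->T, B3->T, B3->F, B4->T, B6->T, B7->T; outcomes B1=F, B2=T, B3=T, B3=F, B4=T, B6=T, B7=T
input #4, a=3, w=1, x=1: events B1->F, B2->F, B3->T, B3->T, B3->T, B3->T, B3->T, B3->F, B4->T, B6->T, B7->T; outcomes B1=F, B2=F, B3=T, B3=F, B4=T, B6=T, B7=T
input #5, a=0, w=1, x=2: events B1->F, B2->T, B3->T, B3->T, B3->T, B3->T, B3->T, B3->F, B4->T, B6->F, B7->F; outcomes B1=F, B2=T, B3=T, B3=F, B4=T, B6=F, B7=F
input #6, a=3, w=3, x=3: events B1->T, B3->T, B3->T, B3->T, B3->T, B3->T, B3->F, B4->T, B6->T, B7->T; outcomes B1=T, B3=T, B3=F, B4=T, B6=T, B7=T
union over the pool: B1=T, B1=F, B2=T, B2=F, B3=T, B3=F, B4=T, B4=F, B5=T, B6=T, B6=F, B7=T, B7=F
uncovered (1 of 14): B5=F

Answer: 1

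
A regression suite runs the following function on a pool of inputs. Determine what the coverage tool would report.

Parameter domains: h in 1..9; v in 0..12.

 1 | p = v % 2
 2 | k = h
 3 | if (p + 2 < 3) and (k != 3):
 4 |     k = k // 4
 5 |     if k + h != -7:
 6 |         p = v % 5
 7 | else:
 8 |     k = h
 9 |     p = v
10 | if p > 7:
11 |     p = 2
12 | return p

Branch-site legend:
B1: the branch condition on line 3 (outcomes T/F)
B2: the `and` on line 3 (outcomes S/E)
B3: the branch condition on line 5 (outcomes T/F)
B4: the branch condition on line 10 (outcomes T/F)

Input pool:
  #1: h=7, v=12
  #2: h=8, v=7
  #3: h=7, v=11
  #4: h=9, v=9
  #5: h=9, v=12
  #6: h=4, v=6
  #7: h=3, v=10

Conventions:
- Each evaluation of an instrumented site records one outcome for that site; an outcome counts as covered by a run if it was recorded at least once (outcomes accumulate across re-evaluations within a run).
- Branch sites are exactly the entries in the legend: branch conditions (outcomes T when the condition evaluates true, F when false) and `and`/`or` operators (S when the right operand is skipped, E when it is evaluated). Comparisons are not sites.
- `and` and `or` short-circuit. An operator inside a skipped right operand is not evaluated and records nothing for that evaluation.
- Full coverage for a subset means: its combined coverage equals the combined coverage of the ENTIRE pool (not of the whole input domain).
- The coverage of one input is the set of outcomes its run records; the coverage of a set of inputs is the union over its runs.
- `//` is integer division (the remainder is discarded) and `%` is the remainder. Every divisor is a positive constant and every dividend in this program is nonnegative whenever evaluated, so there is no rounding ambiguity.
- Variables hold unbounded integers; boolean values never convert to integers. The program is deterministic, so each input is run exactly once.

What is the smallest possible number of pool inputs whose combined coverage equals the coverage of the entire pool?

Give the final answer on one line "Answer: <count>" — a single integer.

input #1, h=7, v=12: outcomes B1=T, B2=E, B3=T, B4=F
input #2, h=8, v=7: outcomes B1=F, B2=S, B4=F
input #3, h=7, v=11: outcomes B1=F, B2=S, B4=T
input #4, h=9, v=9: outcomes B1=F, B2=S, B4=T
input #5, h=9, v=12: outcomes B1=T, B2=E, B3=T, B4=F
input #6, h=4, v=6: outcomes B1=T, B2=E, B3=T, B4=F
input #7, h=3, v=10: outcomes B1=F, B2=E, B4=T
the full pool covers 7 outcomes: B1=T, B1=F, B2=S, B2=E, B3=T, B4=T, B4=F
checked all size-1 subsets: none covers 7 outcomes (max 4/7)
inputs {1, 3} (size 2) cover everything; no size-2 subset with a lexicographically smaller index list covers all 7

Answer: 2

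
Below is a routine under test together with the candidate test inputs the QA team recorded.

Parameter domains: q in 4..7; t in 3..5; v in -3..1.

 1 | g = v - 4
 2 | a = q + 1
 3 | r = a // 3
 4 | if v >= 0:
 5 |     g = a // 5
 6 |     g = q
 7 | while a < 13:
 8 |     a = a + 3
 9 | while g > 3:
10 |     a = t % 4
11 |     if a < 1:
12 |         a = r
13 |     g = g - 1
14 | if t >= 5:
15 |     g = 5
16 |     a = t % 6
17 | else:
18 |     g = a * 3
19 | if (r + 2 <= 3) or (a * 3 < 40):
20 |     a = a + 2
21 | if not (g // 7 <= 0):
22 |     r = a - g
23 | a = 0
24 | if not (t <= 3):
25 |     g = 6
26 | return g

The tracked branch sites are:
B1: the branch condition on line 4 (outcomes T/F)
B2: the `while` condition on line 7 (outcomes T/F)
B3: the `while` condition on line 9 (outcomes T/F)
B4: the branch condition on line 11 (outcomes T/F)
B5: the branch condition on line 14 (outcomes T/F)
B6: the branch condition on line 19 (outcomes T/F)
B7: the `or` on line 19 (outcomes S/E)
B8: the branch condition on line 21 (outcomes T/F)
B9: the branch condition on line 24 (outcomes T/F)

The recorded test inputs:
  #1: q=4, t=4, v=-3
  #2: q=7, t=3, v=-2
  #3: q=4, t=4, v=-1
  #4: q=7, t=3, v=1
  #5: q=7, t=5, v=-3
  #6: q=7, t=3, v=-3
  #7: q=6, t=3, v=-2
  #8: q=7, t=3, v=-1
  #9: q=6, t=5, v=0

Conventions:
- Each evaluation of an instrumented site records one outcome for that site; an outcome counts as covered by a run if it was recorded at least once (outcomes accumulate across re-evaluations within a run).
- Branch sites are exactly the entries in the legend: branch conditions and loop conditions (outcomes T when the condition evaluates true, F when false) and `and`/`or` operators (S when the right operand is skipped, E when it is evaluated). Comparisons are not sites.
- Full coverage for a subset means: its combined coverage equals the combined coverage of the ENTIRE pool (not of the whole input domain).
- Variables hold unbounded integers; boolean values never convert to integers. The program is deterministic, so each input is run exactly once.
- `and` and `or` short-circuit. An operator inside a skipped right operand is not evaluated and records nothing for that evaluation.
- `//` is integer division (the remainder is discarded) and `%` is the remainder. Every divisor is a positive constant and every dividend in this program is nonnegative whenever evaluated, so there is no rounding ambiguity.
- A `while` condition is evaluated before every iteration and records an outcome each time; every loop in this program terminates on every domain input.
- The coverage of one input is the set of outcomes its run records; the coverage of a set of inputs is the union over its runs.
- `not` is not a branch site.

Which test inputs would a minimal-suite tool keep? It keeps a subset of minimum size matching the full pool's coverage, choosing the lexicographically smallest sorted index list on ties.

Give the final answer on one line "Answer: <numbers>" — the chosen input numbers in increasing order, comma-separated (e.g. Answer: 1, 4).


#1 (q=4, t=4, v=-3) -> B1->F, B2->T, B2->T, B2->T, B2->F, B3->F, B5->F, B7->S, B6->T, B8->T, B9->T; covered: B1=F, B2=T, B2=F, B3=F, B5=F, B6=T, B7=S, B8=T, B9=T
#2 (q=7, t=3, v=-2) -> B1->F, B2->T, B2->T, B2->F, B3->F, B5->F, B7->E, B6->F, B8->T, B9->F; covered: B1=F, B2=T, B2=F, B3=F, B5=F, B6=F, B7=E, B8=T, B9=F
#3 (q=4, t=4, v=-1) -> B1->F, B2->T, B2->T, B2->T, B2->F, B3->F, B5->F, B7->S, B6->T, B8->T, B9->T; covered: B1=F, B2=T, B2=F, B3=F, B5=F, B6=T, B7=S, B8=T, B9=T
#4 (q=7, t=3, v=1) -> B1->T, B2->T, B2->T, B2->F, B3->T, B4->F, B3->T, B4->F, B3->T, B4->F, B3->T, B4->F, B3->F, B5->F, ...; covered: B1=T, B2=T, B2=F, B3=T, B3=F, B4=F, B5=F, B6=T, B7=E, B8=T, B9=F
#5 (q=7, t=5, v=-3) -> B1->F, B2->T, B2->T, B2->F, B3->F, B5->T, B7->E, B6->T, B8->F, B9->T; covered: B1=F, B2=T, B2=F, B3=F, B5=T, B6=T, B7=E, B8=F, B9=T
#6 (q=7, t=3, v=-3) -> B1->F, B2->T, B2->T, B2->F, B3->F, B5->F, B7->E, B6->F, B8->T, B9->F; covered: B1=F, B2=T, B2=F, B3=F, B5=F, B6=F, B7=E, B8=T, B9=F
#7 (q=6, t=3, v=-2) -> B1->F, B2->T, B2->T, B2->F, B3->F, B5->F, B7->E, B6->T, B8->T, B9->F; covered: B1=F, B2=T, B2=F, B3=F, B5=F, B6=T, B7=E, B8=T, B9=F
#8 (q=7, t=3, v=-1) -> B1->F, B2->T, B2->T, B2->F, B3->F, B5->F, B7->E, B6->F, B8->T, B9->F; covered: B1=F, B2=T, B2=F, B3=F, B5=F, B6=F, B7=E, B8=T, B9=F
#9 (q=6, t=5, v=0) -> B1->T, B2->T, B2->T, B2->F, B3->T, B4->F, B3->T, B4->F, B3->T, B4->F, B3->F, B5->T, B7->E, B6->T, ...; covered: B1=T, B2=T, B2=F, B3=T, B3=F, B4=F, B5=T, B6=T, B7=E, B8=F, B9=T
the full pool covers 17 outcomes: B1=T, B1=F, B2=T, B2=F, B3=T, B3=F, B4=F, B5=T, B5=F, B6=T, B6=F, B7=S, B7=E, B8=T, B8=F, B9=T, B9=F
checked all size-1 subsets: none covers 17 outcomes (max 11/17)
checked all size-2 subsets: none covers 17 outcomes (max 16/17)
the canonical winner is {1, 2, 9}: size 3, full 17-outcome coverage, earliest index list among size-3 covers
Answer: 1, 2, 9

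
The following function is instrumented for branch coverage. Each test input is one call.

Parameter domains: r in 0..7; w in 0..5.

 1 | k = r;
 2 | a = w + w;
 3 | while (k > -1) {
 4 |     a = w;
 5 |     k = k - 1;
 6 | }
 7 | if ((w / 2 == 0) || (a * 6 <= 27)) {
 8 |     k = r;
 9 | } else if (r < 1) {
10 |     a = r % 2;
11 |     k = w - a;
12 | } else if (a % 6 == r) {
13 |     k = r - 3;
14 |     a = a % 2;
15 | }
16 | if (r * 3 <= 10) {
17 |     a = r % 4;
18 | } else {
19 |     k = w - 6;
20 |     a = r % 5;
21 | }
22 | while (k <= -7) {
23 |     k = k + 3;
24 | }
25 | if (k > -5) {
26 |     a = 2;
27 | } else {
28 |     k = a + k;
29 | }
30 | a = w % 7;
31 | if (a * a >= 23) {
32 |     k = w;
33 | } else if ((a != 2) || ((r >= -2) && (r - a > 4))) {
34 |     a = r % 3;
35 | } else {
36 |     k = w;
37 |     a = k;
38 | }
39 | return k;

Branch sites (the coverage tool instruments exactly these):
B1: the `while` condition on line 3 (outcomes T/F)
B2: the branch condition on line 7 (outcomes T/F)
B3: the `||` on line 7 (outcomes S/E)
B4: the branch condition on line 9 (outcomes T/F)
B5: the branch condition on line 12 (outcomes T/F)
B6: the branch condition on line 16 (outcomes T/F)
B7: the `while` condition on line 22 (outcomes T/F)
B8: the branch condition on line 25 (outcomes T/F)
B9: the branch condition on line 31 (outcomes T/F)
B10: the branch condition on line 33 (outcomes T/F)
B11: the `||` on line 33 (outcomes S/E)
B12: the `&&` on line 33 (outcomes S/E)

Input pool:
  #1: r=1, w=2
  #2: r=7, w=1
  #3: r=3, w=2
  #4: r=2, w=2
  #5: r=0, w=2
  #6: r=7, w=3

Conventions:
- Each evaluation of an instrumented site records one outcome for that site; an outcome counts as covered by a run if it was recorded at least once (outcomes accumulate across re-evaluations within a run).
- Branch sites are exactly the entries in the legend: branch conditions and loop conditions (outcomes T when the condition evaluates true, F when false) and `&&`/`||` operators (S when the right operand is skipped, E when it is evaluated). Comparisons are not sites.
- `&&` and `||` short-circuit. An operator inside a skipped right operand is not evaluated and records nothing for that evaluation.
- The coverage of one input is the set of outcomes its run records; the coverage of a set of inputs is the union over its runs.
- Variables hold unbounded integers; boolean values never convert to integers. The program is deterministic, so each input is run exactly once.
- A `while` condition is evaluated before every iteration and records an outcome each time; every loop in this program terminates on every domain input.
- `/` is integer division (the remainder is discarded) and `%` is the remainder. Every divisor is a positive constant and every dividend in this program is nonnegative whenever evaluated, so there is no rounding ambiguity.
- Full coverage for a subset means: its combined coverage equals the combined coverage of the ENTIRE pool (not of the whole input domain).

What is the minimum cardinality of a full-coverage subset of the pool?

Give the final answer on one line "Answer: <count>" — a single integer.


test 1 (r=1, w=2) fires B1->T, B1->T, B1->F, B3->E, B2->T, B6->T, B7->F, B8->T, B9->F, B11->E, B12->E, B10->F; hits B1=T, B1=F, B2=T, B3=E, B6=T, B7=F, B8=T, B9=F, B10=F, B11=E, B12=E
test 2 (r=7, w=1) fires B1->T, B1->T, B1->T, B1->T, B1->T, B1->T, B1->T, B1->T, B1->F, B3->S, B2->T, B6->F, B7->F, B8->F, ...; hits B1=T, B1=F, B2=T, B3=S, B6=F, B7=F, B8=F, B9=F, B10=T, B11=S
test 3 (r=3, w=2) fires B1->T, B1->T, B1->T, B1->T, B1->F, B3->E, B2->T, B6->T, B7->F, B8->T, B9->F, B11->E, B12->E, B10->F; hits B1=T, B1=F, B2=T, B3=E, B6=T, B7=F, B8=T, B9=F, B10=F, B11=E, B12=E
test 4 (r=2, w=2) fires B1->T, B1->T, B1->T, B1->F, B3->E, B2->T, B6->T, B7->F, B8->T, B9->F, B11->E, B12->E, B10->F; hits B1=T, B1=F, B2=T, B3=E, B6=T, B7=F, B8=T, B9=F, B10=F, B11=E, B12=E
test 5 (r=0, w=2) fires B1->T, B1->F, B3->E, B2->T, B6->T, B7->F, B8->T, B9->F, B11->E, B12->E, B10->F; hits B1=T, B1=F, B2=T, B3=E, B6=T, B7=F, B8=T, B9=F, B10=F, B11=E, B12=E
test 6 (r=7, w=3) fires B1->T, B1->T, B1->T, B1->T, B1->T, B1->T, B1->T, B1->T, B1->F, B3->E, B2->T, B6->F, B7->F, B8->T, ...; hits B1=T, B1=F, B2=T, B3=E, B6=F, B7=F, B8=T, B9=F, B10=T, B11=S
together the pool reaches 16 outcomes: B1=T, B1=F, B2=T, B3=S, B3=E, B6=T, B6=F, B7=F, B8=T, B8=F, B9=F, B10=T, B10=F, B11=S, B11=E, B12=E
size 1 is not enough: best union over all size-1 subsets is 11/16
the canonical winner is {1, 2}: size 2, full 16-outcome coverage, earliest index list among size-2 covers
Answer: 2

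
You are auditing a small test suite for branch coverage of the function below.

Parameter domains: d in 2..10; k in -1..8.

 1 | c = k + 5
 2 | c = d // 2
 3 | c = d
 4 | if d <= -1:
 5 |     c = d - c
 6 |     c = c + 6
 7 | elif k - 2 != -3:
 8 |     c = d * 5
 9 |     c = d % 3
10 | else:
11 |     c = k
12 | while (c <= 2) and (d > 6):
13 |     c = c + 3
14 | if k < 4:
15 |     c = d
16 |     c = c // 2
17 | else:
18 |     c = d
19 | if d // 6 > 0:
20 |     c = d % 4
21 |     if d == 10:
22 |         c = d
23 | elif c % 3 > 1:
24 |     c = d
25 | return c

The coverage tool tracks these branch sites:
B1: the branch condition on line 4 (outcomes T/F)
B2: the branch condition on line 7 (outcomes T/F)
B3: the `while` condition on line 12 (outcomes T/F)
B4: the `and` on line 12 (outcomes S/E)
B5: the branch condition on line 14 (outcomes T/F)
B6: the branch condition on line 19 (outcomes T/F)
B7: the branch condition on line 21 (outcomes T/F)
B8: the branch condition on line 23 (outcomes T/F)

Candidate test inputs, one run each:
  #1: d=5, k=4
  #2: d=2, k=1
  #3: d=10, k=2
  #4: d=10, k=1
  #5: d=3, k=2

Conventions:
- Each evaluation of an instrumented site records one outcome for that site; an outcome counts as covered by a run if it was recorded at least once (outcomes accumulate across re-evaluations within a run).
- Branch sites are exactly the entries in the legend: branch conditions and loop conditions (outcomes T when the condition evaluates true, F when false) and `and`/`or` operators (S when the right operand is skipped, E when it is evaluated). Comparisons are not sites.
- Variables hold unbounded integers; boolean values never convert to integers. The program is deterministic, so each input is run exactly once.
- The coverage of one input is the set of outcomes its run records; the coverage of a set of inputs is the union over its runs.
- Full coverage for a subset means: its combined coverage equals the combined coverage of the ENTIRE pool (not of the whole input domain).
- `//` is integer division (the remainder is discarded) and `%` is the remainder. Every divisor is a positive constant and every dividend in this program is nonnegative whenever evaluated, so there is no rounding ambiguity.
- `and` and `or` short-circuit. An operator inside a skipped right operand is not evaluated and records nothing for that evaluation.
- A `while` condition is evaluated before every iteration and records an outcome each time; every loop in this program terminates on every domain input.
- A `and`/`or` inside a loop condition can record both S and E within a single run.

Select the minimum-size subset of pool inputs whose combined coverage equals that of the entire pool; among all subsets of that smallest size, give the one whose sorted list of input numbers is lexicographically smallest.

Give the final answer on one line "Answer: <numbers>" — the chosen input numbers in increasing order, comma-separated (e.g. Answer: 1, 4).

test 1 (d=5, k=4) fires B1->F, B2->T, B4->E, B3->F, B5->F, B6->F, B8->T; hits B1=F, B2=T, B3=F, B4=E, B5=F, B6=F, B8=T
test 2 (d=2, k=1) fires B1->F, B2->T, B4->E, B3->F, B5->T, B6->F, B8->F; hits B1=F, B2=T, B3=F, B4=E, B5=T, B6=F, B8=F
test 3 (d=10, k=2) fires B1->F, B2->T, B4->E, B3->T, B4->S, B3->F, B5->T, B6->T, B7->T; hits B1=F, B2=T, B3=T, B3=F, B4=S, B4=E, B5=T, B6=T, B7=T
test 4 (d=10, k=1) fires B1->F, B2->T, B4->E, B3->T, B4->S, B3->F, B5->T, B6->T, B7->T; hits B1=F, B2=T, B3=T, B3=F, B4=S, B4=E, B5=T, B6=T, B7=T
test 5 (d=3, k=2) fires B1->F, B2->T, B4->E, B3->F, B5->T, B6->F, B8->F; hits B1=F, B2=T, B3=F, B4=E, B5=T, B6=F, B8=F
union over all inputs: B1=F, B2=T, B3=T, B3=F, B4=S, B4=E, B5=T, B5=F, B6=T, B6=F, B7=T, B8=T, B8=F (13 outcomes)
every size-1 subset falls short of the 13 outcomes (best: 9/13)
every size-2 subset falls short of the 13 outcomes (best: 12/13)
the canonical winner is {1, 2, 3}: size 3, full 13-outcome coverage, earliest index list among size-3 covers

Answer: 1, 2, 3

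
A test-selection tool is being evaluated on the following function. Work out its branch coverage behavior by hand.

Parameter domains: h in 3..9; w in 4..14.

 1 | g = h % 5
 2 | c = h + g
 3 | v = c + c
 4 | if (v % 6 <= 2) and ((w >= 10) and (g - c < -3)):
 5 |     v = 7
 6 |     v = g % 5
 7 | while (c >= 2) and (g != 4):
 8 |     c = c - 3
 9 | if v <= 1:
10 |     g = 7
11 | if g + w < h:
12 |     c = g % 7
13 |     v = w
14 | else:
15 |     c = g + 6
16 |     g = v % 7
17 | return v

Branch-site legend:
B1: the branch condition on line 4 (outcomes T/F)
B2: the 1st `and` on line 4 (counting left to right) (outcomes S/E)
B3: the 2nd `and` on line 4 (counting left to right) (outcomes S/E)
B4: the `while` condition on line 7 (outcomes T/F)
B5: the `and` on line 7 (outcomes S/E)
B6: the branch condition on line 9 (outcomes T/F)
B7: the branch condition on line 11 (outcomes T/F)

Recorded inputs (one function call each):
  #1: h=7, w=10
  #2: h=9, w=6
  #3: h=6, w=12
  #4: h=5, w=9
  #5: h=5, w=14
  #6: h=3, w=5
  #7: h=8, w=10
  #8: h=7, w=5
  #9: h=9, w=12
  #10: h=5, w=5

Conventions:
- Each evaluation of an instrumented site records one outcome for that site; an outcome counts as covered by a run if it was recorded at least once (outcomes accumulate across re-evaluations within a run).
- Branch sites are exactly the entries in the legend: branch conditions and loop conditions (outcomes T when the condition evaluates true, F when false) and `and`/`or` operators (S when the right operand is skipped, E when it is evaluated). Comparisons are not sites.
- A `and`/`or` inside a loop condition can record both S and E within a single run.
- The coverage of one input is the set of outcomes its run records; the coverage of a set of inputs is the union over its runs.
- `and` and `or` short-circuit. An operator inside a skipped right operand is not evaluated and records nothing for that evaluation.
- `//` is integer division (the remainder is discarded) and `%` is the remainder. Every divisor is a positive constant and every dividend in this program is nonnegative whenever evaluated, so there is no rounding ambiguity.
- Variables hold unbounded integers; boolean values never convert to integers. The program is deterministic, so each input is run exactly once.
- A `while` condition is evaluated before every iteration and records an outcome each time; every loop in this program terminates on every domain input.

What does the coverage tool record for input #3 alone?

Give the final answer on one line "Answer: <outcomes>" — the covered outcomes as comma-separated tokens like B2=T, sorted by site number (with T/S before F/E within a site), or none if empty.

Tracing the run of input #3 (h=6, w=12):
  B2->E, B3->E, B1->T, B5->E, B4->T, B5->E, B4->T, B5->S, B4->F, B6->T
  B7->F
deduplicating events, the covered set is: B1=T, B2=E, B3=E, B4=T, B4=F, B5=S, B5=E, B6=T, B7=F

Answer: B1=T, B2=E, B3=E, B4=T, B4=F, B5=S, B5=E, B6=T, B7=F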